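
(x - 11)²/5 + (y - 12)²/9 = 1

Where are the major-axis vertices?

Center (11, 12). The larger denominator 9 sits under the y-term, so the major axis is vertical; a² = 9, b² = 5.
a = 3. Vertices at (h, k ± a).

(11, 9) and (11, 15)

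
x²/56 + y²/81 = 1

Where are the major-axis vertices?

Center (0, 0). The larger denominator 81 sits under the y-term, so the major axis is vertical; a² = 81, b² = 56.
a = 9. Vertices at (h, k ± a).

(0, -9) and (0, 9)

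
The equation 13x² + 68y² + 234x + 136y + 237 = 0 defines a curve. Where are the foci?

(-9 - √55, -1) and (-9 + √55, -1)

Collect terms: 13(x² + 18x) + 68(y² + 2y) = -237
13(x + 9)² + 68(y + 1)² = -237 + 1053 + 68 = 884
Divide through by 884 to get (x + 9)²/68 + (y + 1)²/13 = 1.
Ellipse, center (-9, -1), major axis horizontal; a² = 68, b² = 13.
c² = a² - b² = 68 - 13 = 55, so c = √55.
Foci lie on the horizontal axis through the center: (h ± c, k).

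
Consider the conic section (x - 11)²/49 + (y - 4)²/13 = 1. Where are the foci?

(5, 4) and (17, 4)

Center (11, 4). The larger denominator 49 sits under the x-term, so the major axis is horizontal; a² = 49, b² = 13.
c² = a² - b² = 49 - 13 = 36, so c = 6.
Foci lie on the horizontal axis through the center: (h ± c, k).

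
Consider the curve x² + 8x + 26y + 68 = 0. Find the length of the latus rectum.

26

Only x is squared. Complete the square in x: (x + 4)² = -26(y + 2).
Vertex (-4, -2); 4p = -26 so p = -13/2. Opens down.
Latus rectum length = |4p| = 26.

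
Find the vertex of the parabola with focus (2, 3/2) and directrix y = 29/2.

(2, 8)

The vertex is the midpoint between the focus and the directrix along the axis of symmetry.
Axis is vertical (directrix is horizontal). Vertex y-coordinate = (3/2 + 29/2)/2 = 8; x-coordinate = 2.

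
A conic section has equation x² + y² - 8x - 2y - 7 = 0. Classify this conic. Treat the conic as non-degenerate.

No xy term. Coefficients of x² and y² are A = 1, C = 1.
A = C (same sign) ⇒ circle.

circle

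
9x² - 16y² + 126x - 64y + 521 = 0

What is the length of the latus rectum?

Rearranging, 9(x² + 14x) -16(y² + 4y) = -521.
Completing the square gives 9(x + 7)² -16(y + 2)² = -521 + 441 - 64 = -144.
Divide by -144: (y + 2)²/9 - (x + 7)²/16 = 1
Hyperbola, center (-7, -2), transverse axis vertical; a² = 9, b² = 16.
Latus rectum length = 2b²/a = 2·16/3 = 32/3.

32/3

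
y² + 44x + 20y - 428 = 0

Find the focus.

(1, -10)

Only y is squared. Complete the square in y: (y + 10)² = -44(x - 12).
Vertex (12, -10); 4p = -44 so p = -11. Opens left.
Focus is p units from the vertex along the axis: (h + p, k).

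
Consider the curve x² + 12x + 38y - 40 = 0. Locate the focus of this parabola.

Only x is squared. Complete the square in x: (x + 6)² = -38(y - 2).
Vertex (-6, 2); 4p = -38 so p = -19/2. Opens down.
Focus is p units from the vertex along the axis: (h, k + p).

(-6, -15/2)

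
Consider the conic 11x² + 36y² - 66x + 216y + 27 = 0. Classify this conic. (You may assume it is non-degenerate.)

ellipse

No xy term. Coefficients of x² and y² are A = 11, C = 36.
A and C have the same sign but A ≠ C ⇒ ellipse.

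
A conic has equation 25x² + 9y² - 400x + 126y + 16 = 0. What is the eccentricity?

Rearranging, 25(x² - 16x) + 9(y² + 14y) = -16.
Complete the square in x and y: 25(x - 8)² + 9(y + 7)² = -16 + 1600 + 441 = 2025
Divide through by 2025 to get (x - 8)²/81 + (y + 7)²/225 = 1.
Ellipse, center (8, -7), major axis vertical; a² = 225, b² = 81.
c² = a² - b² = 144, so c = 12.
e = c/a = 12/15 = 4/5.

e = 4/5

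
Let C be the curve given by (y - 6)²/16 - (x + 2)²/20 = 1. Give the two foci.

(-2, 0) and (-2, 12)

Center (-2, 6). The positive term is the y-term, so the transverse axis is vertical; a² = 16, b² = 20.
c² = a² + b² = 16 + 20 = 36, so c = 6.
Foci lie on the vertical axis through the center: (h, k ± c).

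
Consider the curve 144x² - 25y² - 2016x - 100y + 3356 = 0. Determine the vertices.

Group the x- and y-terms: 144(x² - 14x) -25(y² + 4y) = -3356
Complete the square in x and y: 144(x - 7)² -25(y + 2)² = -3356 + 7056 - 100 = 3600
Divide through by 3600 to get (x - 7)²/25 - (y + 2)²/144 = 1.
Hyperbola, center (7, -2), transverse axis horizontal; a² = 25, b² = 144.
a = 5. Vertices at (h ± a, k).

(2, -2) and (12, -2)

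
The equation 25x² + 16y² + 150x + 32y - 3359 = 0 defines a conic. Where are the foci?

(-3, -10) and (-3, 8)

Group the x- and y-terms: 25(x² + 6x) + 16(y² + 2y) = 3359
Complete the square in x and y: 25(x + 3)² + 16(y + 1)² = 3359 + 225 + 16 = 3600
Divide by 3600: (x + 3)²/144 + (y + 1)²/225 = 1
Ellipse, center (-3, -1), major axis vertical; a² = 225, b² = 144.
c² = a² - b² = 225 - 144 = 81, so c = 9.
Foci lie on the vertical axis through the center: (h, k ± c).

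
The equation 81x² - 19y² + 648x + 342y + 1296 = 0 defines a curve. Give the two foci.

(-4, -1) and (-4, 19)

Group: 81(x² + 8x) -19(y² - 18y) = -1296
Complete the square in x and y: 81(x + 4)² -19(y - 9)² = -1296 + 1296 - 1539 = -1539
Dividing both sides by -1539: (y - 9)²/81 - (x + 4)²/19 = 1
Hyperbola, center (-4, 9), transverse axis vertical; a² = 81, b² = 19.
c² = a² + b² = 81 + 19 = 100, so c = 10.
Foci lie on the vertical axis through the center: (h, k ± c).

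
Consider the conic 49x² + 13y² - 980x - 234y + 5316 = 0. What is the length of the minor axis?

2√13

Group the x- and y-terms: 49(x² - 20x) + 13(y² - 18y) = -5316
Complete the square: 49(x - 10)² + 13(y - 9)² = -5316 + 4900 + 1053 = 637
Divide through by 637 to get (x - 10)²/13 + (y - 9)²/49 = 1.
Ellipse, center (10, 9), major axis vertical; a² = 49, b² = 13.
b² = 13 so b = √13; the minor axis has length 2b = 2√13.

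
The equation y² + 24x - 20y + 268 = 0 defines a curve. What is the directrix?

x = -1

Only y is squared. Complete the square in y: (y - 10)² = -24(x + 7).
Vertex (-7, 10); 4p = -24 so p = -6. Opens left.
Directrix is the vertical line x = h − p = -7 − (-6) = -1.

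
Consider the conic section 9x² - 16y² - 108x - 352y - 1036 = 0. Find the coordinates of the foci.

(6, -21) and (6, -1)

9(x² - 12x) -16(y² + 22y) = 1036
Complete the square in x and y: 9(x - 6)² -16(y + 11)² = 1036 + 324 - 1936 = -576
Divide by -576: (y + 11)²/36 - (x - 6)²/64 = 1
Hyperbola, center (6, -11), transverse axis vertical; a² = 36, b² = 64.
c² = a² + b² = 36 + 64 = 100, so c = 10.
Foci lie on the vertical axis through the center: (h, k ± c).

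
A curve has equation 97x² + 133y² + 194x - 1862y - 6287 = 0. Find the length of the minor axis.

97(x² + 2x) + 133(y² - 14y) = 6287
Complete the square in x and y: 97(x + 1)² + 133(y - 7)² = 6287 + 97 + 6517 = 12901
Divide by 12901: (x + 1)²/133 + (y - 7)²/97 = 1
Ellipse, center (-1, 7), major axis horizontal; a² = 133, b² = 97.
b² = 97 so b = √97; the minor axis has length 2b = 2√97.

2√97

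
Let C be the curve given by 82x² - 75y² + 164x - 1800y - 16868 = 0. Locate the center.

Rearranging, 82(x² + 2x) -75(y² + 24y) = 16868.
Complete the square: 82(x + 1)² -75(y + 12)² = 16868 + 82 - 10800 = 6150
Divide by 6150: (x + 1)²/75 - (y + 12)²/82 = 1
Hyperbola with center (-1, -12).

(-1, -12)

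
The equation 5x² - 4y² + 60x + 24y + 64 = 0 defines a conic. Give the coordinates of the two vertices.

Rearranging, 5(x² + 12x) -4(y² - 6y) = -64.
Completing the square gives 5(x + 6)² -4(y - 3)² = -64 + 180 - 36 = 80.
Divide by 80: (x + 6)²/16 - (y - 3)²/20 = 1
Hyperbola, center (-6, 3), transverse axis horizontal; a² = 16, b² = 20.
a = 4. Vertices at (h ± a, k).

(-10, 3) and (-2, 3)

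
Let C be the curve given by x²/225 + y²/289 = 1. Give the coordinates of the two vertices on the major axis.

(0, -17) and (0, 17)

Center (0, 0). The larger denominator 289 sits under the y-term, so the major axis is vertical; a² = 289, b² = 225.
a = 17. Vertices at (h, k ± a).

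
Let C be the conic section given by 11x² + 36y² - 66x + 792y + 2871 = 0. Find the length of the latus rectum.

Group: 11(x² - 6x) + 36(y² + 22y) = -2871
11(x - 3)² + 36(y + 11)² = -2871 + 99 + 4356 = 1584
Dividing both sides by 1584: (x - 3)²/144 + (y + 11)²/44 = 1
Ellipse, center (3, -11), major axis horizontal; a² = 144, b² = 44.
Latus rectum length = 2b²/a = 2·44/12 = 22/3.

22/3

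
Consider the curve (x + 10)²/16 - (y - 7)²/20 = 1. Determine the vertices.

Center (-10, 7). The positive term is the x-term, so the transverse axis is horizontal; a² = 16, b² = 20.
a = 4. Vertices at (h ± a, k).

(-14, 7) and (-6, 7)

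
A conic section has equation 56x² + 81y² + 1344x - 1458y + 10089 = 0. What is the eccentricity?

e = 5/9

56(x² + 24x) + 81(y² - 18y) = -10089
Completing the square gives 56(x + 12)² + 81(y - 9)² = -10089 + 8064 + 6561 = 4536.
Dividing both sides by 4536: (x + 12)²/81 + (y - 9)²/56 = 1
Ellipse, center (-12, 9), major axis horizontal; a² = 81, b² = 56.
c² = a² - b² = 25, so c = 5.
e = c/a = 5/9.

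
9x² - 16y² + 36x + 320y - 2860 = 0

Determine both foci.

(-17, 10) and (13, 10)

Rearranging, 9(x² + 4x) -16(y² - 20y) = 2860.
Complete the square: 9(x + 2)² -16(y - 10)² = 2860 + 36 - 1600 = 1296
Dividing both sides by 1296: (x + 2)²/144 - (y - 10)²/81 = 1
Hyperbola, center (-2, 10), transverse axis horizontal; a² = 144, b² = 81.
c² = a² + b² = 144 + 81 = 225, so c = 15.
Foci lie on the horizontal axis through the center: (h ± c, k).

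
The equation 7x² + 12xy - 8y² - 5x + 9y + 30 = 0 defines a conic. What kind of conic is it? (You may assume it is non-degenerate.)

hyperbola

A = 7, B = 12, C = -8.
Discriminant B² − 4AC = 12² − 4·7·(-8) = 368.
B² − 4AC > 0 ⇒ hyperbola.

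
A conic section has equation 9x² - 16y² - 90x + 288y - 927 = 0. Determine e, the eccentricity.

9(x² - 10x) -16(y² - 18y) = 927
9(x - 5)² -16(y - 9)² = 927 + 225 - 1296 = -144
Divide through by -144 to get (y - 9)²/9 - (x - 5)²/16 = 1.
Hyperbola, center (5, 9), transverse axis vertical; a² = 9, b² = 16.
c² = a² + b² = 25, so c = 5.
e = c/a = 5/3.

e = 5/3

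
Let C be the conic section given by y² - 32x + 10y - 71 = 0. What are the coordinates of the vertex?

Only y is squared. Complete the square in y: (y + 5)² = 32(x + 3).
Vertex (-3, -5); 4p = 32 so p = 8. Opens right.

(-3, -5)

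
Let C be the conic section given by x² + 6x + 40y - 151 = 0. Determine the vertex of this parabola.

(-3, 4)

Only x is squared. Complete the square in x: (x + 3)² = -40(y - 4).
Vertex (-3, 4); 4p = -40 so p = -10. Opens down.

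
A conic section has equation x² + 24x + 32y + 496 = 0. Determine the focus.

Only x is squared. Complete the square in x: (x + 12)² = -32(y + 11).
Vertex (-12, -11); 4p = -32 so p = -8. Opens down.
Focus is p units from the vertex along the axis: (h, k + p).

(-12, -19)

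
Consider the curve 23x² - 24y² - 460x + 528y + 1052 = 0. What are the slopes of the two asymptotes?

Group the x- and y-terms: 23(x² - 20x) -24(y² - 22y) = -1052
Complete the square: 23(x - 10)² -24(y - 11)² = -1052 + 2300 - 2904 = -1656
Divide through by -1656 to get (y - 11)²/69 - (x - 10)²/72 = 1.
Hyperbola, center (10, 11), transverse axis vertical; a² = 69, b² = 72.
For a vertical hyperbola the asymptotes have slope ±a/b.
Here that is ±√69/6√2 = ±√138/12.

√138/12 and -√138/12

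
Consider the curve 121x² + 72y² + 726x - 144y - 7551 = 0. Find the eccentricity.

e = 7/11

121(x² + 6x) + 72(y² - 2y) = 7551
121(x + 3)² + 72(y - 1)² = 7551 + 1089 + 72 = 8712
Dividing both sides by 8712: (x + 3)²/72 + (y - 1)²/121 = 1
Ellipse, center (-3, 1), major axis vertical; a² = 121, b² = 72.
c² = a² - b² = 49, so c = 7.
e = c/a = 7/11.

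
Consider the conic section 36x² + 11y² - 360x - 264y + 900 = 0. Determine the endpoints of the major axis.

(5, 0) and (5, 24)

Group: 36(x² - 10x) + 11(y² - 24y) = -900
36(x - 5)² + 11(y - 12)² = -900 + 900 + 1584 = 1584
Divide by 1584: (x - 5)²/44 + (y - 12)²/144 = 1
Ellipse, center (5, 12), major axis vertical; a² = 144, b² = 44.
a = 12. Vertices at (h, k ± a).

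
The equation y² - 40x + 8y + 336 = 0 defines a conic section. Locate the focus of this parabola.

Only y is squared. Complete the square in y: (y + 4)² = 40(x - 8).
Vertex (8, -4); 4p = 40 so p = 10. Opens right.
Focus is p units from the vertex along the axis: (h + p, k).

(18, -4)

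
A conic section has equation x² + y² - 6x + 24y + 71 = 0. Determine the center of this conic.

Rearranging, (x² - 6x) + (y² + 24y) = -71.
Complete the square in x and y: (x - 3)² + (y + 12)² = -71 + 9 + 144 = 82
So (x - 3)² + (y + 12)² = 82.
Circle centered at (3, -12) with r² = 82.

(3, -12)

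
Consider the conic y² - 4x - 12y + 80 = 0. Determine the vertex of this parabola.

(11, 6)

Only y is squared. Complete the square in y: (y - 6)² = 4(x - 11).
Vertex (11, 6); 4p = 4 so p = 1. Opens right.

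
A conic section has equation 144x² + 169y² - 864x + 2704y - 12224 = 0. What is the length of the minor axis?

Collect terms: 144(x² - 6x) + 169(y² + 16y) = 12224
144(x - 3)² + 169(y + 8)² = 12224 + 1296 + 10816 = 24336
Divide through by 24336 to get (x - 3)²/169 + (y + 8)²/144 = 1.
Ellipse, center (3, -8), major axis horizontal; a² = 169, b² = 144.
b² = 144 so b = 12; the minor axis has length 2b = 24.

24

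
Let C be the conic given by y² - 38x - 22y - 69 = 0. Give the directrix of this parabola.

Only y is squared. Complete the square in y: (y - 11)² = 38(x + 5).
Vertex (-5, 11); 4p = 38 so p = 19/2. Opens right.
Directrix is the vertical line x = h − p = -5 − (19/2) = -29/2.

x = -29/2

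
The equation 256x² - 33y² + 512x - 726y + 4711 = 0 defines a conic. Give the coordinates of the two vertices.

(-1, -27) and (-1, 5)

Group: 256(x² + 2x) -33(y² + 22y) = -4711
Complete the square: 256(x + 1)² -33(y + 11)² = -4711 + 256 - 3993 = -8448
Dividing both sides by -8448: (y + 11)²/256 - (x + 1)²/33 = 1
Hyperbola, center (-1, -11), transverse axis vertical; a² = 256, b² = 33.
a = 16. Vertices at (h, k ± a).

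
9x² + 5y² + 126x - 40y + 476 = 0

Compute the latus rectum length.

10/3

Rearranging, 9(x² + 14x) + 5(y² - 8y) = -476.
9(x + 7)² + 5(y - 4)² = -476 + 441 + 80 = 45
Dividing both sides by 45: (x + 7)²/5 + (y - 4)²/9 = 1
Ellipse, center (-7, 4), major axis vertical; a² = 9, b² = 5.
Latus rectum length = 2b²/a = 2·5/3 = 10/3.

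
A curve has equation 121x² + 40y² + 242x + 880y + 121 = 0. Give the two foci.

(-1, -20) and (-1, -2)

121(x² + 2x) + 40(y² + 22y) = -121
Complete the square: 121(x + 1)² + 40(y + 11)² = -121 + 121 + 4840 = 4840
Dividing both sides by 4840: (x + 1)²/40 + (y + 11)²/121 = 1
Ellipse, center (-1, -11), major axis vertical; a² = 121, b² = 40.
c² = a² - b² = 121 - 40 = 81, so c = 9.
Foci lie on the vertical axis through the center: (h, k ± c).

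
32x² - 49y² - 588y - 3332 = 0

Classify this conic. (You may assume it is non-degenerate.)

hyperbola

No xy term. Coefficients of x² and y² are A = 32, C = -49.
A and C have opposite signs ⇒ hyperbola.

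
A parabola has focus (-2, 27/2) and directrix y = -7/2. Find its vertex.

The vertex is the midpoint between the focus and the directrix along the axis of symmetry.
Axis is vertical (directrix is horizontal). Vertex y-coordinate = (27/2 + (-7/2))/2 = 5; x-coordinate = -2.

(-2, 5)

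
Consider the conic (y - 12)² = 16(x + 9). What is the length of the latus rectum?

Vertex (-9, 12); 4p = 16 so p = 4. Opens right.
Latus rectum length = |4p| = 16.

16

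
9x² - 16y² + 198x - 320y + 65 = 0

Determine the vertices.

(-11, -16) and (-11, -4)

Collect terms: 9(x² + 22x) -16(y² + 20y) = -65
Completing the square gives 9(x + 11)² -16(y + 10)² = -65 + 1089 - 1600 = -576.
Divide by -576: (y + 10)²/36 - (x + 11)²/64 = 1
Hyperbola, center (-11, -10), transverse axis vertical; a² = 36, b² = 64.
a = 6. Vertices at (h, k ± a).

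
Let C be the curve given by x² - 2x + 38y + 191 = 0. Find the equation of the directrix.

y = 9/2

Only x is squared. Complete the square in x: (x - 1)² = -38(y + 5).
Vertex (1, -5); 4p = -38 so p = -19/2. Opens down.
Directrix is the horizontal line y = k − p = -5 − (-19/2) = 9/2.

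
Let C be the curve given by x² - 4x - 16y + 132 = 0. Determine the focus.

Only x is squared. Complete the square in x: (x - 2)² = 16(y - 8).
Vertex (2, 8); 4p = 16 so p = 4. Opens up.
Focus is p units from the vertex along the axis: (h, k + p).

(2, 12)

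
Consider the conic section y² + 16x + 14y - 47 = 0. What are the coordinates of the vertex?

Only y is squared. Complete the square in y: (y + 7)² = -16(x - 6).
Vertex (6, -7); 4p = -16 so p = -4. Opens left.

(6, -7)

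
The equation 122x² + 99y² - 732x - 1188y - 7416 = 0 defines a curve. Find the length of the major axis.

122(x² - 6x) + 99(y² - 12y) = 7416
Complete the square in x and y: 122(x - 3)² + 99(y - 6)² = 7416 + 1098 + 3564 = 12078
Divide through by 12078 to get (x - 3)²/99 + (y - 6)²/122 = 1.
Ellipse, center (3, 6), major axis vertical; a² = 122, b² = 99.
a² = 122 so a = √122; the major axis has length 2a = 2√122.

2√122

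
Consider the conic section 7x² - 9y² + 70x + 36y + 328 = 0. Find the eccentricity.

e = 4√7/7

7(x² + 10x) -9(y² - 4y) = -328
Completing the square gives 7(x + 5)² -9(y - 2)² = -328 + 175 - 36 = -189.
Divide through by -189 to get (y - 2)²/21 - (x + 5)²/27 = 1.
Hyperbola, center (-5, 2), transverse axis vertical; a² = 21, b² = 27.
c² = a² + b² = 48, so c = 4√3.
e = c/a = 4√3/√21 = 4√7/7.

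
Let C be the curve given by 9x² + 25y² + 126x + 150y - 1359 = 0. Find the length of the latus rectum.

54/5

Collect terms: 9(x² + 14x) + 25(y² + 6y) = 1359
9(x + 7)² + 25(y + 3)² = 1359 + 441 + 225 = 2025
Divide through by 2025 to get (x + 7)²/225 + (y + 3)²/81 = 1.
Ellipse, center (-7, -3), major axis horizontal; a² = 225, b² = 81.
Latus rectum length = 2b²/a = 2·81/15 = 54/5.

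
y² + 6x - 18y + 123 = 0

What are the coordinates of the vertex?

(-7, 9)

Only y is squared. Complete the square in y: (y - 9)² = -6(x + 7).
Vertex (-7, 9); 4p = -6 so p = -3/2. Opens left.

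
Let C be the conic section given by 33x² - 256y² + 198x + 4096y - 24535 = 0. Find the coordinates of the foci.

(-20, 8) and (14, 8)

Group: 33(x² + 6x) -256(y² - 16y) = 24535
33(x + 3)² -256(y - 8)² = 24535 + 297 - 16384 = 8448
Divide by 8448: (x + 3)²/256 - (y - 8)²/33 = 1
Hyperbola, center (-3, 8), transverse axis horizontal; a² = 256, b² = 33.
c² = a² + b² = 256 + 33 = 289, so c = 17.
Foci lie on the horizontal axis through the center: (h ± c, k).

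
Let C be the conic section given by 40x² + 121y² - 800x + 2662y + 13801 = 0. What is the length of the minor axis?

4√10

Collect terms: 40(x² - 20x) + 121(y² + 22y) = -13801
Complete the square: 40(x - 10)² + 121(y + 11)² = -13801 + 4000 + 14641 = 4840
Dividing both sides by 4840: (x - 10)²/121 + (y + 11)²/40 = 1
Ellipse, center (10, -11), major axis horizontal; a² = 121, b² = 40.
b² = 40 so b = 2√10; the minor axis has length 2b = 4√10.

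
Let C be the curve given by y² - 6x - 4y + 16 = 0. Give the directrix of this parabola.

x = 1/2

Only y is squared. Complete the square in y: (y - 2)² = 6(x - 2).
Vertex (2, 2); 4p = 6 so p = 3/2. Opens right.
Directrix is the vertical line x = h − p = 2 − (3/2) = 1/2.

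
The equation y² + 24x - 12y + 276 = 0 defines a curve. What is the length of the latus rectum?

Only y is squared. Complete the square in y: (y - 6)² = -24(x + 10).
Vertex (-10, 6); 4p = -24 so p = -6. Opens left.
Latus rectum length = |4p| = 24.

24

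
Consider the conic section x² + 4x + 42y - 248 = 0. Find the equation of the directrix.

Only x is squared. Complete the square in x: (x + 2)² = -42(y - 6).
Vertex (-2, 6); 4p = -42 so p = -21/2. Opens down.
Directrix is the horizontal line y = k − p = 6 − (-21/2) = 33/2.

y = 33/2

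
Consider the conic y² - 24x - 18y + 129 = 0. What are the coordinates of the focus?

(8, 9)

Only y is squared. Complete the square in y: (y - 9)² = 24(x - 2).
Vertex (2, 9); 4p = 24 so p = 6. Opens right.
Focus is p units from the vertex along the axis: (h + p, k).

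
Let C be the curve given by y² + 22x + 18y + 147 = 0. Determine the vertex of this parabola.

(-3, -9)

Only y is squared. Complete the square in y: (y + 9)² = -22(x + 3).
Vertex (-3, -9); 4p = -22 so p = -11/2. Opens left.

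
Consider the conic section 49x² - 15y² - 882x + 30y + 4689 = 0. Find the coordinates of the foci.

Rearranging, 49(x² - 18x) -15(y² - 2y) = -4689.
Complete the square: 49(x - 9)² -15(y - 1)² = -4689 + 3969 - 15 = -735
Dividing both sides by -735: (y - 1)²/49 - (x - 9)²/15 = 1
Hyperbola, center (9, 1), transverse axis vertical; a² = 49, b² = 15.
c² = a² + b² = 49 + 15 = 64, so c = 8.
Foci lie on the vertical axis through the center: (h, k ± c).

(9, -7) and (9, 9)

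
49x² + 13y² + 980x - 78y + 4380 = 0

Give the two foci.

(-10, -3) and (-10, 9)

Rearranging, 49(x² + 20x) + 13(y² - 6y) = -4380.
Completing the square gives 49(x + 10)² + 13(y - 3)² = -4380 + 4900 + 117 = 637.
Divide through by 637 to get (x + 10)²/13 + (y - 3)²/49 = 1.
Ellipse, center (-10, 3), major axis vertical; a² = 49, b² = 13.
c² = a² - b² = 49 - 13 = 36, so c = 6.
Foci lie on the vertical axis through the center: (h, k ± c).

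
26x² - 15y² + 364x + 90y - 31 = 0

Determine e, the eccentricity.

26(x² + 14x) -15(y² - 6y) = 31
Completing the square gives 26(x + 7)² -15(y - 3)² = 31 + 1274 - 135 = 1170.
Dividing both sides by 1170: (x + 7)²/45 - (y - 3)²/78 = 1
Hyperbola, center (-7, 3), transverse axis horizontal; a² = 45, b² = 78.
c² = a² + b² = 123, so c = √123.
e = c/a = √123/3√5 = √615/15.

e = √615/15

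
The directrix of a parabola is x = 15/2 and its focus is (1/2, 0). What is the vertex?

(4, 0)

The vertex is the midpoint between the focus and the directrix along the axis of symmetry.
Axis is horizontal (directrix is vertical). Vertex x-coordinate = (1/2 + 15/2)/2 = 4; y-coordinate = 0.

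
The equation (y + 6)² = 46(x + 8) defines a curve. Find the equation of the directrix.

Vertex (-8, -6); 4p = 46 so p = 23/2. Opens right.
Directrix is the vertical line x = h − p = -8 − (23/2) = -39/2.

x = -39/2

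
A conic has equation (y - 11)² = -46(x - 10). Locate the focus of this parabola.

Vertex (10, 11); 4p = -46 so p = -23/2. Opens left.
Focus is p units from the vertex along the axis: (h + p, k).

(-3/2, 11)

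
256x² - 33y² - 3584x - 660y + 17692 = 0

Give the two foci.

Group: 256(x² - 14x) -33(y² + 20y) = -17692
Complete the square in x and y: 256(x - 7)² -33(y + 10)² = -17692 + 12544 - 3300 = -8448
Dividing both sides by -8448: (y + 10)²/256 - (x - 7)²/33 = 1
Hyperbola, center (7, -10), transverse axis vertical; a² = 256, b² = 33.
c² = a² + b² = 256 + 33 = 289, so c = 17.
Foci lie on the vertical axis through the center: (h, k ± c).

(7, -27) and (7, 7)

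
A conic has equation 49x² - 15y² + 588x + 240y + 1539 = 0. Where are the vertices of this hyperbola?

49(x² + 12x) -15(y² - 16y) = -1539
Completing the square gives 49(x + 6)² -15(y - 8)² = -1539 + 1764 - 960 = -735.
Divide by -735: (y - 8)²/49 - (x + 6)²/15 = 1
Hyperbola, center (-6, 8), transverse axis vertical; a² = 49, b² = 15.
a = 7. Vertices at (h, k ± a).

(-6, 1) and (-6, 15)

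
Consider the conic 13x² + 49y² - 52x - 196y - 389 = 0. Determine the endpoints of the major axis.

(-5, 2) and (9, 2)

Group the x- and y-terms: 13(x² - 4x) + 49(y² - 4y) = 389
Completing the square gives 13(x - 2)² + 49(y - 2)² = 389 + 52 + 196 = 637.
Divide through by 637 to get (x - 2)²/49 + (y - 2)²/13 = 1.
Ellipse, center (2, 2), major axis horizontal; a² = 49, b² = 13.
a = 7. Vertices at (h ± a, k).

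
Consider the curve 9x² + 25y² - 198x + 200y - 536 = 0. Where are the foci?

(-1, -4) and (23, -4)

Group: 9(x² - 22x) + 25(y² + 8y) = 536
Complete the square: 9(x - 11)² + 25(y + 4)² = 536 + 1089 + 400 = 2025
Divide by 2025: (x - 11)²/225 + (y + 4)²/81 = 1
Ellipse, center (11, -4), major axis horizontal; a² = 225, b² = 81.
c² = a² - b² = 225 - 81 = 144, so c = 12.
Foci lie on the horizontal axis through the center: (h ± c, k).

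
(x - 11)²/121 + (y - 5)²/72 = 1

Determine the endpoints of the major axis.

(0, 5) and (22, 5)

Center (11, 5). The larger denominator 121 sits under the x-term, so the major axis is horizontal; a² = 121, b² = 72.
a = 11. Vertices at (h ± a, k).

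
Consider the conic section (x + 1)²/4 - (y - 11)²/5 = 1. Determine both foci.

(-4, 11) and (2, 11)

Center (-1, 11). The positive term is the x-term, so the transverse axis is horizontal; a² = 4, b² = 5.
c² = a² + b² = 4 + 5 = 9, so c = 3.
Foci lie on the horizontal axis through the center: (h ± c, k).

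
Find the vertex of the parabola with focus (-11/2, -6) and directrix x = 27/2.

The vertex is the midpoint between the focus and the directrix along the axis of symmetry.
Axis is horizontal (directrix is vertical). Vertex x-coordinate = (-11/2 + 27/2)/2 = 4; y-coordinate = -6.

(4, -6)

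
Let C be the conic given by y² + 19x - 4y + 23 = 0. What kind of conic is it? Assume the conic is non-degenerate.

No xy term. Coefficients of x² and y² are A = 0, C = 1.
Exactly one squared variable ⇒ parabola.

parabola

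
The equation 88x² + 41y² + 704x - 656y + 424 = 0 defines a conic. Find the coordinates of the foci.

Group the x- and y-terms: 88(x² + 8x) + 41(y² - 16y) = -424
Complete the square: 88(x + 4)² + 41(y - 8)² = -424 + 1408 + 2624 = 3608
Divide by 3608: (x + 4)²/41 + (y - 8)²/88 = 1
Ellipse, center (-4, 8), major axis vertical; a² = 88, b² = 41.
c² = a² - b² = 88 - 41 = 47, so c = √47.
Foci lie on the vertical axis through the center: (h, k ± c).

(-4, 8 - √47) and (-4, 8 + √47)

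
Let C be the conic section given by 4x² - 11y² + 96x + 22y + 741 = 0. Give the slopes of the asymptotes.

Collect terms: 4(x² + 24x) -11(y² - 2y) = -741
Complete the square: 4(x + 12)² -11(y - 1)² = -741 + 576 - 11 = -176
Dividing both sides by -176: (y - 1)²/16 - (x + 12)²/44 = 1
Hyperbola, center (-12, 1), transverse axis vertical; a² = 16, b² = 44.
For a vertical hyperbola the asymptotes have slope ±a/b.
Here that is ±4/2√11 = ±2√11/11.

2√11/11 and -2√11/11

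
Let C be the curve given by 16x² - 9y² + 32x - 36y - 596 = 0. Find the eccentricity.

Rearranging, 16(x² + 2x) -9(y² + 4y) = 596.
Complete the square: 16(x + 1)² -9(y + 2)² = 596 + 16 - 36 = 576
Divide through by 576 to get (x + 1)²/36 - (y + 2)²/64 = 1.
Hyperbola, center (-1, -2), transverse axis horizontal; a² = 36, b² = 64.
c² = a² + b² = 100, so c = 10.
e = c/a = 10/6 = 5/3.

e = 5/3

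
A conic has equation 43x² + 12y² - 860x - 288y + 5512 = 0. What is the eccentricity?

e = √1333/43

Group: 43(x² - 20x) + 12(y² - 24y) = -5512
Complete the square: 43(x - 10)² + 12(y - 12)² = -5512 + 4300 + 1728 = 516
Dividing both sides by 516: (x - 10)²/12 + (y - 12)²/43 = 1
Ellipse, center (10, 12), major axis vertical; a² = 43, b² = 12.
c² = a² - b² = 31, so c = √31.
e = c/a = √31/√43 = √1333/43.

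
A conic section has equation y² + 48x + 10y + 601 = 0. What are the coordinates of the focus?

(-24, -5)

Only y is squared. Complete the square in y: (y + 5)² = -48(x + 12).
Vertex (-12, -5); 4p = -48 so p = -12. Opens left.
Focus is p units from the vertex along the axis: (h + p, k).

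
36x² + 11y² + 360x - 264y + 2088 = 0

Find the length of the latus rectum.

11/3

Group: 36(x² + 10x) + 11(y² - 24y) = -2088
Complete the square in x and y: 36(x + 5)² + 11(y - 12)² = -2088 + 900 + 1584 = 396
Divide by 396: (x + 5)²/11 + (y - 12)²/36 = 1
Ellipse, center (-5, 12), major axis vertical; a² = 36, b² = 11.
Latus rectum length = 2b²/a = 2·11/6 = 11/3.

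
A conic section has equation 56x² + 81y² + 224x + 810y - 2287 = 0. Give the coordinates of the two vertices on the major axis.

Group the x- and y-terms: 56(x² + 4x) + 81(y² + 10y) = 2287
Complete the square in x and y: 56(x + 2)² + 81(y + 5)² = 2287 + 224 + 2025 = 4536
Divide by 4536: (x + 2)²/81 + (y + 5)²/56 = 1
Ellipse, center (-2, -5), major axis horizontal; a² = 81, b² = 56.
a = 9. Vertices at (h ± a, k).

(-11, -5) and (7, -5)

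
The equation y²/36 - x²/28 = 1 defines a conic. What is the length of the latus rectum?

28/3

Center (0, 0). The positive term is the y-term, so the transverse axis is vertical; a² = 36, b² = 28.
Latus rectum length = 2b²/a = 2·28/6 = 28/3.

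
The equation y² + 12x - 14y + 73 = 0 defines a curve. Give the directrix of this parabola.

x = 1

Only y is squared. Complete the square in y: (y - 7)² = -12(x + 2).
Vertex (-2, 7); 4p = -12 so p = -3. Opens left.
Directrix is the vertical line x = h − p = -2 − (-3) = 1.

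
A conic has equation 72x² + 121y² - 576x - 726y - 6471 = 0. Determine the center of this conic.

Group the x- and y-terms: 72(x² - 8x) + 121(y² - 6y) = 6471
Complete the square: 72(x - 4)² + 121(y - 3)² = 6471 + 1152 + 1089 = 8712
Dividing both sides by 8712: (x - 4)²/121 + (y - 3)²/72 = 1
Ellipse with center (4, 3).

(4, 3)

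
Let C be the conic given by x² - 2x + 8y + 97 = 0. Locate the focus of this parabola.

Only x is squared. Complete the square in x: (x - 1)² = -8(y + 12).
Vertex (1, -12); 4p = -8 so p = -2. Opens down.
Focus is p units from the vertex along the axis: (h, k + p).

(1, -14)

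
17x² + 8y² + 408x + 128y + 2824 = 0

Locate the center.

(-12, -8)

Rearranging, 17(x² + 24x) + 8(y² + 16y) = -2824.
Completing the square gives 17(x + 12)² + 8(y + 8)² = -2824 + 2448 + 512 = 136.
Divide through by 136 to get (x + 12)²/8 + (y + 8)²/17 = 1.
Ellipse with center (-12, -8).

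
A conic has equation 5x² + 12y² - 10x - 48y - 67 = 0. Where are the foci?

Group: 5(x² - 2x) + 12(y² - 4y) = 67
Complete the square: 5(x - 1)² + 12(y - 2)² = 67 + 5 + 48 = 120
Dividing both sides by 120: (x - 1)²/24 + (y - 2)²/10 = 1
Ellipse, center (1, 2), major axis horizontal; a² = 24, b² = 10.
c² = a² - b² = 24 - 10 = 14, so c = √14.
Foci lie on the horizontal axis through the center: (h ± c, k).

(1 - √14, 2) and (1 + √14, 2)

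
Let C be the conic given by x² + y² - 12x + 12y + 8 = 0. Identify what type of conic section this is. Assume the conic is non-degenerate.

circle

No xy term. Coefficients of x² and y² are A = 1, C = 1.
A = C (same sign) ⇒ circle.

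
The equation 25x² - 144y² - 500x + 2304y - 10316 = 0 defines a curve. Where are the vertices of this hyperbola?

Rearranging, 25(x² - 20x) -144(y² - 16y) = 10316.
Completing the square gives 25(x - 10)² -144(y - 8)² = 10316 + 2500 - 9216 = 3600.
Divide by 3600: (x - 10)²/144 - (y - 8)²/25 = 1
Hyperbola, center (10, 8), transverse axis horizontal; a² = 144, b² = 25.
a = 12. Vertices at (h ± a, k).

(-2, 8) and (22, 8)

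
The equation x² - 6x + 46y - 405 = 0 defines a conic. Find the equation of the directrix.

y = 41/2

Only x is squared. Complete the square in x: (x - 3)² = -46(y - 9).
Vertex (3, 9); 4p = -46 so p = -23/2. Opens down.
Directrix is the horizontal line y = k − p = 9 − (-23/2) = 41/2.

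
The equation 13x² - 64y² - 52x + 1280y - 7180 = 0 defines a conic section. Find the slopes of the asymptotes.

√13/8 and -√13/8

Rearranging, 13(x² - 4x) -64(y² - 20y) = 7180.
Completing the square gives 13(x - 2)² -64(y - 10)² = 7180 + 52 - 6400 = 832.
Divide by 832: (x - 2)²/64 - (y - 10)²/13 = 1
Hyperbola, center (2, 10), transverse axis horizontal; a² = 64, b² = 13.
For a horizontal hyperbola the asymptotes have slope ±b/a.
Here that is ±√13/8.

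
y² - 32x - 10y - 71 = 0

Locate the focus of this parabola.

Only y is squared. Complete the square in y: (y - 5)² = 32(x + 3).
Vertex (-3, 5); 4p = 32 so p = 8. Opens right.
Focus is p units from the vertex along the axis: (h + p, k).

(5, 5)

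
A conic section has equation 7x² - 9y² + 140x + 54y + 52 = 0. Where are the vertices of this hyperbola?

(-19, 3) and (-1, 3)

Group: 7(x² + 20x) -9(y² - 6y) = -52
Complete the square: 7(x + 10)² -9(y - 3)² = -52 + 700 - 81 = 567
Divide through by 567 to get (x + 10)²/81 - (y - 3)²/63 = 1.
Hyperbola, center (-10, 3), transverse axis horizontal; a² = 81, b² = 63.
a = 9. Vertices at (h ± a, k).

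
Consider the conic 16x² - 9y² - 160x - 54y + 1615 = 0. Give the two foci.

(5, -18) and (5, 12)

Rearranging, 16(x² - 10x) -9(y² + 6y) = -1615.
16(x - 5)² -9(y + 3)² = -1615 + 400 - 81 = -1296
Divide through by -1296 to get (y + 3)²/144 - (x - 5)²/81 = 1.
Hyperbola, center (5, -3), transverse axis vertical; a² = 144, b² = 81.
c² = a² + b² = 144 + 81 = 225, so c = 15.
Foci lie on the vertical axis through the center: (h, k ± c).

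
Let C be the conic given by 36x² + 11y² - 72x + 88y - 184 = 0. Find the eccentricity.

e = 5/6

Group: 36(x² - 2x) + 11(y² + 8y) = 184
36(x - 1)² + 11(y + 4)² = 184 + 36 + 176 = 396
Dividing both sides by 396: (x - 1)²/11 + (y + 4)²/36 = 1
Ellipse, center (1, -4), major axis vertical; a² = 36, b² = 11.
c² = a² - b² = 25, so c = 5.
e = c/a = 5/6.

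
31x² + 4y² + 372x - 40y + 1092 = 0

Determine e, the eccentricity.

e = 3√93/31

Group the x- and y-terms: 31(x² + 12x) + 4(y² - 10y) = -1092
Complete the square: 31(x + 6)² + 4(y - 5)² = -1092 + 1116 + 100 = 124
Divide through by 124 to get (x + 6)²/4 + (y - 5)²/31 = 1.
Ellipse, center (-6, 5), major axis vertical; a² = 31, b² = 4.
c² = a² - b² = 27, so c = 3√3.
e = c/a = 3√3/√31 = 3√93/31.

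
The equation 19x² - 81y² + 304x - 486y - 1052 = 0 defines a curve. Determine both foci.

(-18, -3) and (2, -3)

Rearranging, 19(x² + 16x) -81(y² + 6y) = 1052.
Complete the square in x and y: 19(x + 8)² -81(y + 3)² = 1052 + 1216 - 729 = 1539
Dividing both sides by 1539: (x + 8)²/81 - (y + 3)²/19 = 1
Hyperbola, center (-8, -3), transverse axis horizontal; a² = 81, b² = 19.
c² = a² + b² = 81 + 19 = 100, so c = 10.
Foci lie on the horizontal axis through the center: (h ± c, k).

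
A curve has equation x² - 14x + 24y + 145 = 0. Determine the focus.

(7, -10)

Only x is squared. Complete the square in x: (x - 7)² = -24(y + 4).
Vertex (7, -4); 4p = -24 so p = -6. Opens down.
Focus is p units from the vertex along the axis: (h, k + p).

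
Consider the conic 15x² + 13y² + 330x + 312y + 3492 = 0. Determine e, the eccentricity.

Rearranging, 15(x² + 22x) + 13(y² + 24y) = -3492.
Completing the square gives 15(x + 11)² + 13(y + 12)² = -3492 + 1815 + 1872 = 195.
Divide by 195: (x + 11)²/13 + (y + 12)²/15 = 1
Ellipse, center (-11, -12), major axis vertical; a² = 15, b² = 13.
c² = a² - b² = 2, so c = √2.
e = c/a = √2/√15 = √30/15.

e = √30/15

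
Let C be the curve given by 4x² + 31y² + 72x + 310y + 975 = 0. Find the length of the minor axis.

Group the x- and y-terms: 4(x² + 18x) + 31(y² + 10y) = -975
Complete the square: 4(x + 9)² + 31(y + 5)² = -975 + 324 + 775 = 124
Divide by 124: (x + 9)²/31 + (y + 5)²/4 = 1
Ellipse, center (-9, -5), major axis horizontal; a² = 31, b² = 4.
b² = 4 so b = 2; the minor axis has length 2b = 4.

4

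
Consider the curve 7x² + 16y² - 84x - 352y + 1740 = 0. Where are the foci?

(0, 11) and (12, 11)

Rearranging, 7(x² - 12x) + 16(y² - 22y) = -1740.
Complete the square in x and y: 7(x - 6)² + 16(y - 11)² = -1740 + 252 + 1936 = 448
Divide through by 448 to get (x - 6)²/64 + (y - 11)²/28 = 1.
Ellipse, center (6, 11), major axis horizontal; a² = 64, b² = 28.
c² = a² - b² = 64 - 28 = 36, so c = 6.
Foci lie on the horizontal axis through the center: (h ± c, k).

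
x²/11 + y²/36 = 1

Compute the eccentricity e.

e = 5/6

Center (0, 0). The larger denominator 36 sits under the y-term, so the major axis is vertical; a² = 36, b² = 11.
c² = a² - b² = 25, so c = 5.
e = c/a = 5/6.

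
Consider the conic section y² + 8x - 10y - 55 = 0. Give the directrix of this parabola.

Only y is squared. Complete the square in y: (y - 5)² = -8(x - 10).
Vertex (10, 5); 4p = -8 so p = -2. Opens left.
Directrix is the vertical line x = h − p = 10 − (-2) = 12.

x = 12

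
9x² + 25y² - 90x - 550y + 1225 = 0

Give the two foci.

(-7, 11) and (17, 11)

Collect terms: 9(x² - 10x) + 25(y² - 22y) = -1225
9(x - 5)² + 25(y - 11)² = -1225 + 225 + 3025 = 2025
Dividing both sides by 2025: (x - 5)²/225 + (y - 11)²/81 = 1
Ellipse, center (5, 11), major axis horizontal; a² = 225, b² = 81.
c² = a² - b² = 225 - 81 = 144, so c = 12.
Foci lie on the horizontal axis through the center: (h ± c, k).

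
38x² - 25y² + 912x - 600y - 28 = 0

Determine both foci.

(-12 - 3√14, -12) and (-12 + 3√14, -12)

Group: 38(x² + 24x) -25(y² + 24y) = 28
Complete the square in x and y: 38(x + 12)² -25(y + 12)² = 28 + 5472 - 3600 = 1900
Divide through by 1900 to get (x + 12)²/50 - (y + 12)²/76 = 1.
Hyperbola, center (-12, -12), transverse axis horizontal; a² = 50, b² = 76.
c² = a² + b² = 50 + 76 = 126, so c = 3√14.
Foci lie on the horizontal axis through the center: (h ± c, k).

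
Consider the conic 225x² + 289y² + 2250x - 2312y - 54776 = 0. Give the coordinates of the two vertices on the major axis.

(-22, 4) and (12, 4)

225(x² + 10x) + 289(y² - 8y) = 54776
225(x + 5)² + 289(y - 4)² = 54776 + 5625 + 4624 = 65025
Divide through by 65025 to get (x + 5)²/289 + (y - 4)²/225 = 1.
Ellipse, center (-5, 4), major axis horizontal; a² = 289, b² = 225.
a = 17. Vertices at (h ± a, k).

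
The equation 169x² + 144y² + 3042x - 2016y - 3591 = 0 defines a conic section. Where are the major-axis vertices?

(-9, -6) and (-9, 20)

Group the x- and y-terms: 169(x² + 18x) + 144(y² - 14y) = 3591
Complete the square in x and y: 169(x + 9)² + 144(y - 7)² = 3591 + 13689 + 7056 = 24336
Divide through by 24336 to get (x + 9)²/144 + (y - 7)²/169 = 1.
Ellipse, center (-9, 7), major axis vertical; a² = 169, b² = 144.
a = 13. Vertices at (h, k ± a).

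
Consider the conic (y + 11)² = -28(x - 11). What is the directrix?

x = 18

Vertex (11, -11); 4p = -28 so p = -7. Opens left.
Directrix is the vertical line x = h − p = 11 − (-7) = 18.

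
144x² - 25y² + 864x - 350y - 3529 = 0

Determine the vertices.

(-8, -7) and (2, -7)

Rearranging, 144(x² + 6x) -25(y² + 14y) = 3529.
Complete the square in x and y: 144(x + 3)² -25(y + 7)² = 3529 + 1296 - 1225 = 3600
Dividing both sides by 3600: (x + 3)²/25 - (y + 7)²/144 = 1
Hyperbola, center (-3, -7), transverse axis horizontal; a² = 25, b² = 144.
a = 5. Vertices at (h ± a, k).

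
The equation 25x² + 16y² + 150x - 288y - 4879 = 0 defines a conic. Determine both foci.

Group the x- and y-terms: 25(x² + 6x) + 16(y² - 18y) = 4879
25(x + 3)² + 16(y - 9)² = 4879 + 225 + 1296 = 6400
Dividing both sides by 6400: (x + 3)²/256 + (y - 9)²/400 = 1
Ellipse, center (-3, 9), major axis vertical; a² = 400, b² = 256.
c² = a² - b² = 400 - 256 = 144, so c = 12.
Foci lie on the vertical axis through the center: (h, k ± c).

(-3, -3) and (-3, 21)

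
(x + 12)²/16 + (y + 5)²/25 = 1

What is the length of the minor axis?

Center (-12, -5). The larger denominator 25 sits under the y-term, so the major axis is vertical; a² = 25, b² = 16.
b² = 16 so b = 4; the minor axis has length 2b = 8.

8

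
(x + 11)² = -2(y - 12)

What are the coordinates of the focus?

(-11, 23/2)

Vertex (-11, 12); 4p = -2 so p = -1/2. Opens down.
Focus is p units from the vertex along the axis: (h, k + p).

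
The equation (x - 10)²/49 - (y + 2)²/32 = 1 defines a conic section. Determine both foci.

Center (10, -2). The positive term is the x-term, so the transverse axis is horizontal; a² = 49, b² = 32.
c² = a² + b² = 49 + 32 = 81, so c = 9.
Foci lie on the horizontal axis through the center: (h ± c, k).

(1, -2) and (19, -2)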